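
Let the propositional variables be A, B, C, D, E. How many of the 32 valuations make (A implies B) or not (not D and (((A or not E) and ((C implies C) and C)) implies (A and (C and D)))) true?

30

Initial set: {((A implies B) or not (not D and (((A or not E) and ((C implies C) and C)) implies (A and (C and D)))))}.
((A implies B) or not (not D and (((A or not E) and ((C implies C) and C)) implies (A and (C and D))))): β-rule — branch into (A implies B)  //  not (not D and (((A or not E) and ((C implies C) and C)) implies (A and (C and D)))).
  branch 1 (add (A implies B)):
    (A implies B): β-rule — branch into not A  //  B.
      branch 1.1 (add not A):
        ○ open, literals {A=false}.
      branch 1.2 (add B):
        ○ open, literals {B=true}.
  branch 2 (add not (not D and (((A or not E) and ((C implies C) and C)) implies (A and (C and D))))):
    not (not D and (((A or not E) and ((C implies C) and C)) implies (A and (C and D)))): β-rule — branch into not not D  //  not (((A or not E) and ((C implies C) and C)) implies (A and (C and D))).
      branch 2.1 (add not not D):
        ○ open, literals {D=true}.
      branch 2.2 (add not (((A or not E) and ((C implies C) and C)) implies (A and (C and D)))):
        not (((A or not E) and ((C implies C) and C)) implies (A and (C and D))): α-rule — add ((A or not E) and ((C implies C) and C)), not (A and (C and D)).
        ((A or not E) and ((C implies C) and C)): α-rule — add (A or not E), ((C implies C) and C).
        ((C implies C) and C): α-rule — add (C implies C), C.
        not (A and (C and D)): β-rule — branch into not A  //  not (C and D).
          branch 2.2.1 (add not A):
            (A or not E): β-rule — branch into A  //  not E.
              branch 2.2.1.1 (add A):
                × closes — contains both A and not A.
              branch 2.2.1.2 (add not E):
                (C implies C): β-rule — branch into not C  //  C.
                  branch 2.2.1.2.1 (add not C):
                    × closes — contains both C and not C.
                  branch 2.2.1.2.2 (add C):
                    ○ open, literals {A=false, C=true, E=false}.
          branch 2.2.2 (add not (C and D)):
            (A or not E): β-rule — branch into A  //  not E.
              branch 2.2.2.1 (add A):
                (C implies C): β-rule — branch into not C  //  C.
                  branch 2.2.2.1.1 (add not C):
                    × closes — contains both C and not C.
                  branch 2.2.2.1.2 (add C):
                    not (C and D): β-rule — branch into not C  //  not D.
                      branch 2.2.2.1.2.1 (add not C):
                        × closes — contains both C and not C.
                      branch 2.2.2.1.2.2 (add not D):
                        ○ open, literals {A=true, C=true, D=false}.
              branch 2.2.2.2 (add not E):
                (C implies C): β-rule — branch into not C  //  C.
                  branch 2.2.2.2.1 (add not C):
                    × closes — contains both C and not C.
                  branch 2.2.2.2.2 (add C):
                    not (C and D): β-rule — branch into not C  //  not D.
                      branch 2.2.2.2.2.1 (add not C):
                        × closes — contains both C and not C.
                      branch 2.2.2.2.2.2 (add not D):
                        ○ open, literals {C=true, D=false, E=false}.
6 branches closed, 6 open.
Each open branch fixes some atoms; the unmentioned ones are free. Counting distinct full assignments: branch {A=false} (B, C, D, E) contributes 16 new; branch {B=true} (A, C, D, E) contributes 8 new; branch {D=true} (A, B, C, E) contributes 4 new; branch {A=false, C=true, E=false} (B, D) contributes 0 new; branch {A=true, C=true, D=false} (B, E) contributes 2 new; branch {C=true, D=false, E=false} (A, B) contributes 0 new. Total: 30.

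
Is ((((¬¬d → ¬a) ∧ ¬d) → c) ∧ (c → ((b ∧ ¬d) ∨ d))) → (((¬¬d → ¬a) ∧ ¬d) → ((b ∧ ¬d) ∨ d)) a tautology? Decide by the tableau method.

Assume the negation and expand:
Initial set: {F (((((¬¬d → ¬a) ∧ ¬d) → c) ∧ (c → ((b ∧ ¬d) ∨ d))) → (((¬¬d → ¬a) ∧ ¬d) → ((b ∧ ¬d) ∨ d)))}.
F (((((¬¬d → ¬a) ∧ ¬d) → c) ∧ (c → ((b ∧ ¬d) ∨ d))) → (((¬¬d → ¬a) ∧ ¬d) → ((b ∧ ¬d) ∨ d))): α-rule — add T ((((¬¬d → ¬a) ∧ ¬d) → c) ∧ (c → ((b ∧ ¬d) ∨ d))), F (((¬¬d → ¬a) ∧ ¬d) → ((b ∧ ¬d) ∨ d)).
T ((((¬¬d → ¬a) ∧ ¬d) → c) ∧ (c → ((b ∧ ¬d) ∨ d))): α-rule — add T (((¬¬d → ¬a) ∧ ¬d) → c), T (c → ((b ∧ ¬d) ∨ d)).
F (((¬¬d → ¬a) ∧ ¬d) → ((b ∧ ¬d) ∨ d)): α-rule — add T ((¬¬d → ¬a) ∧ ¬d), F ((b ∧ ¬d) ∨ d).
T ((¬¬d → ¬a) ∧ ¬d): α-rule — add T (¬¬d → ¬a), T ¬d.
F ((b ∧ ¬d) ∨ d): α-rule — add F (b ∧ ¬d), F d.
T (((¬¬d → ¬a) ∧ ¬d) → c): β-rule — branch into F ((¬¬d → ¬a) ∧ ¬d)  //  T c.
  branch 1 (add F ((¬¬d → ¬a) ∧ ¬d)):
    T (c → ((b ∧ ¬d) ∨ d)): β-rule — branch into F c  //  T ((b ∧ ¬d) ∨ d).
      branch 1.1 (add F c):
        T (¬¬d → ¬a): β-rule — branch into F ¬¬d  //  T ¬a.
          branch 1.1.1 (add F ¬¬d):
            F ¬¬d: drop double negation, giving F d.
            F (b ∧ ¬d): β-rule — branch into F b  //  F ¬d.
              branch 1.1.1.1 (add F b):
                F ((¬¬d → ¬a) ∧ ¬d): β-rule — branch into F (¬¬d → ¬a)  //  F ¬d.
                  branch 1.1.1.1.1 (add F (¬¬d → ¬a)):
                    F (¬¬d → ¬a): α-rule — add T ¬¬d, F ¬a.
                    T ¬¬d: drop double negation, giving T d.
                    × closes — contains both d and ¬d.
                  branch 1.1.1.1.2 (add F ¬d):
                    × closes — contains both d and ¬d.
              branch 1.1.1.2 (add F ¬d):
                × closes — contains both d and ¬d.
          branch 1.1.2 (add T ¬a):
            F (b ∧ ¬d): β-rule — branch into F b  //  F ¬d.
              branch 1.1.2.1 (add F b):
                F ((¬¬d → ¬a) ∧ ¬d): β-rule — branch into F (¬¬d → ¬a)  //  F ¬d.
                  branch 1.1.2.1.1 (add F (¬¬d → ¬a)):
                    F (¬¬d → ¬a): α-rule — add T ¬¬d, F ¬a.
                    × closes — contains both a and ¬a.
                  branch 1.1.2.1.2 (add F ¬d):
                    × closes — contains both d and ¬d.
              branch 1.1.2.2 (add F ¬d):
                × closes — contains both d and ¬d.
      branch 1.2 (add T ((b ∧ ¬d) ∨ d)):
        T (¬¬d → ¬a): β-rule — branch into F ¬¬d  //  T ¬a.
          branch 1.2.1 (add F ¬¬d):
            F ¬¬d: drop double negation, giving F d.
            F (b ∧ ¬d): β-rule — branch into F b  //  F ¬d.
              branch 1.2.1.1 (add F b):
                F ((¬¬d → ¬a) ∧ ¬d): β-rule — branch into F (¬¬d → ¬a)  //  F ¬d.
                  branch 1.2.1.1.1 (add F (¬¬d → ¬a)):
                    F (¬¬d → ¬a): α-rule — add T ¬¬d, F ¬a.
                    T ¬¬d: drop double negation, giving T d.
                    × closes — contains both d and ¬d.
                  branch 1.2.1.1.2 (add F ¬d):
                    × closes — contains both d and ¬d.
              branch 1.2.1.2 (add F ¬d):
                × closes — contains both d and ¬d.
          branch 1.2.2 (add T ¬a):
            F (b ∧ ¬d): β-rule — branch into F b  //  F ¬d.
              branch 1.2.2.1 (add F b):
                F ((¬¬d → ¬a) ∧ ¬d): β-rule — branch into F (¬¬d → ¬a)  //  F ¬d.
                  branch 1.2.2.1.1 (add F (¬¬d → ¬a)):
                    F (¬¬d → ¬a): α-rule — add T ¬¬d, F ¬a.
                    × closes — contains both a and ¬a.
                  branch 1.2.2.1.2 (add F ¬d):
                    × closes — contains both d and ¬d.
              branch 1.2.2.2 (add F ¬d):
                × closes — contains both d and ¬d.
  branch 2 (add T c):
    T (c → ((b ∧ ¬d) ∨ d)): β-rule — branch into F c  //  T ((b ∧ ¬d) ∨ d).
      branch 2.1 (add F c):
        × closes — contains both c and ¬c.
      branch 2.2 (add T ((b ∧ ¬d) ∨ d)):
        T (¬¬d → ¬a): β-rule — branch into F ¬¬d  //  T ¬a.
          branch 2.2.1 (add F ¬¬d):
            F ¬¬d: drop double negation, giving F d.
            F (b ∧ ¬d): β-rule — branch into F b  //  F ¬d.
              branch 2.2.1.1 (add F b):
                T ((b ∧ ¬d) ∨ d): β-rule — branch into T (b ∧ ¬d)  //  T d.
                  branch 2.2.1.1.1 (add T (b ∧ ¬d)):
                    T (b ∧ ¬d): α-rule — add T b, T ¬d.
                    × closes — contains both b and ¬b.
                  branch 2.2.1.1.2 (add T d):
                    × closes — contains both d and ¬d.
              branch 2.2.1.2 (add F ¬d):
                × closes — contains both d and ¬d.
          branch 2.2.2 (add T ¬a):
            F (b ∧ ¬d): β-rule — branch into F b  //  F ¬d.
              branch 2.2.2.1 (add F b):
                T ((b ∧ ¬d) ∨ d): β-rule — branch into T (b ∧ ¬d)  //  T d.
                  branch 2.2.2.1.1 (add T (b ∧ ¬d)):
                    T (b ∧ ¬d): α-rule — add T b, T ¬d.
                    × closes — contains both b and ¬b.
                  branch 2.2.2.1.2 (add T d):
                    × closes — contains both d and ¬d.
              branch 2.2.2.2 (add F ¬d):
                × closes — contains both d and ¬d.
All 19 branches close.
Every branch closed, so the negation is unsatisfiable and the formula is valid.

Valid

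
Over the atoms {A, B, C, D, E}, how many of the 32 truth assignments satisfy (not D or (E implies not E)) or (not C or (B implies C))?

Initial set: {((not D or (E implies not E)) or (not C or (B implies C)))}.
((not D or (E implies not E)) or (not C or (B implies C))): β-rule — branch into (not D or (E implies not E))  //  (not C or (B implies C)).
  branch 1 (add (not D or (E implies not E))):
    (not D or (E implies not E)): β-rule — branch into not D  //  (E implies not E).
      branch 1.1 (add not D):
        ○ open, literals {D=0}.
      branch 1.2 (add (E implies not E)):
        (E implies not E): β-rule — branch into not E  //  not E.
          branch 1.2.1 (add not E):
            ○ open, literals {E=0}.
          branch 1.2.2 (add not E):
            ○ open, literals {E=0}.
  branch 2 (add (not C or (B implies C))):
    (not C or (B implies C)): β-rule — branch into not C  //  (B implies C).
      branch 2.1 (add not C):
        ○ open, literals {C=0}.
      branch 2.2 (add (B implies C)):
        (B implies C): β-rule — branch into not B  //  C.
          branch 2.2.1 (add not B):
            ○ open, literals {B=0}.
          branch 2.2.2 (add C):
            ○ open, literals {C=1}.
0 branches closed, 6 open.
Each open branch fixes some atoms; the unmentioned ones are free. Counting distinct full assignments: branch {D=0} (A, B, C, E) contributes 16 new; branch {E=0} (A, B, C, D) contributes 8 new; branch {E=0} (A, B, C, D) contributes 0 new; branch {C=0} (A, B, D, E) contributes 4 new; branch {B=0} (A, C, D, E) contributes 2 new; branch {C=1} (A, B, D, E) contributes 2 new. Total: 32.

32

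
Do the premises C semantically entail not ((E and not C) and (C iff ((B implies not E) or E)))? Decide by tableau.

Yes

Initial set: {T C; F not ((E and not C) and (C iff ((B implies not E) or E)))}.
F not ((E and not C) and (C iff ((B implies not E) or E))): α-rule — add T (E and not C), T (C iff ((B implies not E) or E)).
T (E and not C): α-rule — add T E, T not C.
× closes — contains both C and not C.
All 1 branch closes.
Every branch closed, so the premises entail the conclusion.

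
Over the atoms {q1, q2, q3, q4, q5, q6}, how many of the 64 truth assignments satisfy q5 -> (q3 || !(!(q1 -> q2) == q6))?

56

Initial set: {(q5 -> (q3 || !(!(q1 -> q2) == q6)))}.
(q5 -> (q3 || !(!(q1 -> q2) == q6))): β-rule — branch into !q5  //  (q3 || !(!(q1 -> q2) == q6)).
  branch 1 (add !q5):
    ○ open, literals {q5=F}.
  branch 2 (add (q3 || !(!(q1 -> q2) == q6))):
    (q3 || !(!(q1 -> q2) == q6)): β-rule — branch into q3  //  !(!(q1 -> q2) == q6).
      branch 2.1 (add q3):
        ○ open, literals {q3=T}.
      branch 2.2 (add !(!(q1 -> q2) == q6)):
        !(!(q1 -> q2) == q6): β-rule — branch into !(q1 -> q2), !q6  //  !!(q1 -> q2), q6.
          branch 2.2.1 (add !(q1 -> q2), !q6):
            !(q1 -> q2): α-rule — add q1, !q2.
            ○ open, literals {q1=T, q2=F, q6=F}.
          branch 2.2.2 (add !!(q1 -> q2), q6):
            !!(q1 -> q2): β-rule — branch into !q1  //  q2.
              branch 2.2.2.1 (add !q1):
                ○ open, literals {q1=F, q6=T}.
              branch 2.2.2.2 (add q2):
                ○ open, literals {q2=T, q6=T}.
0 branches closed, 5 open.
Each open branch fixes some atoms; the unmentioned ones are free. Counting distinct full assignments: branch {q5=F} (q1, q2, q3, q4, q6) contributes 32 new; branch {q3=T} (q1, q2, q4, q5, q6) contributes 16 new; branch {q1=T, q2=F, q6=F} (q3, q4, q5) contributes 2 new; branch {q1=F, q6=T} (q2, q3, q4, q5) contributes 4 new; branch {q2=T, q6=T} (q1, q3, q4, q5) contributes 2 new. Total: 56.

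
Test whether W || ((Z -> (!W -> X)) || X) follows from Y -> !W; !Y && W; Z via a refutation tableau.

Yes

Initial set: {(Y -> !W); (!Y && W); Z; !(W || ((Z -> (!W -> X)) || X))}.
(!Y && W): α-rule — add !Y, W.
!(W || ((Z -> (!W -> X)) || X)): α-rule — add !W, !((Z -> (!W -> X)) || X).
× closes — contains both W and !W.
All 1 branch closes.
Every branch closed, so the premises entail the conclusion.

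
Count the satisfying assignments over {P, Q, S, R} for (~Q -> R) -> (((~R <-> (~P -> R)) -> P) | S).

Initial set: {((~Q -> R) -> (((~R <-> (~P -> R)) -> P) | S))}.
((~Q -> R) -> (((~R <-> (~P -> R)) -> P) | S)): β-rule — branch into ~(~Q -> R)  //  (((~R <-> (~P -> R)) -> P) | S).
  branch 1 (add ~(~Q -> R)):
    ~(~Q -> R): α-rule — add ~Q, ~R.
    ○ open, literals {Q=false, R=false}.
  branch 2 (add (((~R <-> (~P -> R)) -> P) | S)):
    (((~R <-> (~P -> R)) -> P) | S): β-rule — branch into ((~R <-> (~P -> R)) -> P)  //  S.
      branch 2.1 (add ((~R <-> (~P -> R)) -> P)):
        ((~R <-> (~P -> R)) -> P): β-rule — branch into ~(~R <-> (~P -> R))  //  P.
          branch 2.1.1 (add ~(~R <-> (~P -> R))):
            ~(~R <-> (~P -> R)): β-rule — branch into ~R, ~(~P -> R)  //  ~~R, (~P -> R).
              branch 2.1.1.1 (add ~R, ~(~P -> R)):
                ~(~P -> R): α-rule — add ~P, ~R.
                ○ open, literals {P=false, R=false}.
              branch 2.1.1.2 (add ~~R, (~P -> R)):
                (~P -> R): β-rule — branch into ~~P  //  R.
                  branch 2.1.1.2.1 (add ~~P):
                    ○ open, literals {P=true, R=true}.
                  branch 2.1.1.2.2 (add R):
                    ○ open, literals {R=true}.
          branch 2.1.2 (add P):
            ○ open, literals {P=true}.
      branch 2.2 (add S):
        ○ open, literals {S=true}.
0 branches closed, 6 open.
Each open branch fixes some atoms; the unmentioned ones are free. Counting distinct full assignments: branch {Q=false, R=false} (P, S) contributes 4 new; branch {P=false, R=false} (Q, S) contributes 2 new; branch {P=true, R=true} (Q, S) contributes 4 new; branch {R=true} (P, Q, S) contributes 4 new; branch {P=true} (Q, S, R) contributes 2 new; branch {S=true} (P, Q, R) contributes 0 new. Total: 16.

16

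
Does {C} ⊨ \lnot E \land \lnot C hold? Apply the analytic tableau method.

No

Initial set: {C; \lnot (\lnot E \land \lnot C)}.
\lnot (\lnot E \land \lnot C): β-rule — branch into \lnot \lnot E  //  \lnot \lnot C.
  branch 1 (add \lnot \lnot E):
    ○ open, literals {C=1, E=1}.
  branch 2 (add \lnot \lnot C):
    ○ open, literals {C=1}.
0 branches closed, 2 open.
An open branch gives a countermodel: C=1, E=1 (unmentioned atoms arbitrary); the premises hold there but the conclusion fails.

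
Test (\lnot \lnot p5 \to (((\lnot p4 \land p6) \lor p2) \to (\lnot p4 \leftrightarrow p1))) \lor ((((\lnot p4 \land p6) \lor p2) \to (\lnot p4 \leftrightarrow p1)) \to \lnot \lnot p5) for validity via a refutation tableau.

Assume the negation and expand:
Initial set: {\lnot ((\lnot \lnot p5 \to (((\lnot p4 \land p6) \lor p2) \to (\lnot p4 \leftrightarrow p1))) \lor ((((\lnot p4 \land p6) \lor p2) \to (\lnot p4 \leftrightarrow p1)) \to \lnot \lnot p5))}.
\lnot ((\lnot \lnot p5 \to (((\lnot p4 \land p6) \lor p2) \to (\lnot p4 \leftrightarrow p1))) \lor ((((\lnot p4 \land p6) \lor p2) \to (\lnot p4 \leftrightarrow p1)) \to \lnot \lnot p5)): α-rule — add \lnot (\lnot \lnot p5 \to (((\lnot p4 \land p6) \lor p2) \to (\lnot p4 \leftrightarrow p1))), \lnot ((((\lnot p4 \land p6) \lor p2) \to (\lnot p4 \leftrightarrow p1)) \to \lnot \lnot p5).
\lnot (\lnot \lnot p5 \to (((\lnot p4 \land p6) \lor p2) \to (\lnot p4 \leftrightarrow p1))): α-rule — add \lnot \lnot p5, \lnot (((\lnot p4 \land p6) \lor p2) \to (\lnot p4 \leftrightarrow p1)).
\lnot ((((\lnot p4 \land p6) \lor p2) \to (\lnot p4 \leftrightarrow p1)) \to \lnot \lnot p5): α-rule — add (((\lnot p4 \land p6) \lor p2) \to (\lnot p4 \leftrightarrow p1)), \lnot \lnot \lnot p5.
\lnot \lnot p5: drop double negation, giving p5.
\lnot (((\lnot p4 \land p6) \lor p2) \to (\lnot p4 \leftrightarrow p1)): α-rule — add ((\lnot p4 \land p6) \lor p2), \lnot (\lnot p4 \leftrightarrow p1).
\lnot \lnot \lnot p5: drop double negation, giving \lnot p5.
× closes — contains both p5 and \lnot p5.
All 1 branch closes.
Every branch closed, so the negation is unsatisfiable and the formula is valid.

Valid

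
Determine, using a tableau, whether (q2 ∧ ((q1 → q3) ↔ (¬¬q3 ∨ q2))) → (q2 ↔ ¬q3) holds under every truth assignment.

Not valid

Assume the negation and expand:
Initial set: {¬((q2 ∧ ((q1 → q3) ↔ (¬¬q3 ∨ q2))) → (q2 ↔ ¬q3))}.
¬((q2 ∧ ((q1 → q3) ↔ (¬¬q3 ∨ q2))) → (q2 ↔ ¬q3)): α-rule — add (q2 ∧ ((q1 → q3) ↔ (¬¬q3 ∨ q2))), ¬(q2 ↔ ¬q3).
(q2 ∧ ((q1 → q3) ↔ (¬¬q3 ∨ q2))): α-rule — add q2, ((q1 → q3) ↔ (¬¬q3 ∨ q2)).
¬(q2 ↔ ¬q3): β-rule — branch into q2, ¬¬q3  //  ¬q2, ¬q3.
  branch 1 (add q2, ¬¬q3):
    ((q1 → q3) ↔ (¬¬q3 ∨ q2)): β-rule — branch into (q1 → q3), (¬¬q3 ∨ q2)  //  ¬(q1 → q3), ¬(¬¬q3 ∨ q2).
      branch 1.1 (add (q1 → q3), (¬¬q3 ∨ q2)):
        (q1 → q3): β-rule — branch into ¬q1  //  q3.
          branch 1.1.1 (add ¬q1):
            (¬¬q3 ∨ q2): β-rule — branch into ¬¬q3  //  q2.
              branch 1.1.1.1 (add ¬¬q3):
                ¬¬q3: drop double negation, giving q3.
                ○ open, literals {q1=F, q2=T, q3=T}.
              branch 1.1.1.2 (add q2):
                ○ open, literals {q1=F, q2=T, q3=T}.
          branch 1.1.2 (add q3):
            (¬¬q3 ∨ q2): β-rule — branch into ¬¬q3  //  q2.
              branch 1.1.2.1 (add ¬¬q3):
                ¬¬q3: drop double negation, giving q3.
                ○ open, literals {q2=T, q3=T}.
              branch 1.1.2.2 (add q2):
                ○ open, literals {q2=T, q3=T}.
      branch 1.2 (add ¬(q1 → q3), ¬(¬¬q3 ∨ q2)):
        ¬(q1 → q3): α-rule — add q1, ¬q3.
        × closes — contains both q3 and ¬q3.
  branch 2 (add ¬q2, ¬q3):
    × closes — contains both q2 and ¬q2.
2 branches closed, 4 open.
An open branch gives a countermodel: q1=F, q2=T, q3=T (unmentioned atoms arbitrary); under it the original formula is false.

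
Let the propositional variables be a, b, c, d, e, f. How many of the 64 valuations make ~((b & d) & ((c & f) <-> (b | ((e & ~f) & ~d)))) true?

Initial set: {~((b & d) & ((c & f) <-> (b | ((e & ~f) & ~d))))}.
~((b & d) & ((c & f) <-> (b | ((e & ~f) & ~d)))): β-rule — branch into ~(b & d)  //  ~((c & f) <-> (b | ((e & ~f) & ~d))).
  branch 1 (add ~(b & d)):
    ~(b & d): β-rule — branch into ~b  //  ~d.
      branch 1.1 (add ~b):
        ○ open, literals {b=false}.
      branch 1.2 (add ~d):
        ○ open, literals {d=false}.
  branch 2 (add ~((c & f) <-> (b | ((e & ~f) & ~d)))):
    ~((c & f) <-> (b | ((e & ~f) & ~d))): β-rule — branch into (c & f), ~(b | ((e & ~f) & ~d))  //  ~(c & f), (b | ((e & ~f) & ~d)).
      branch 2.1 (add (c & f), ~(b | ((e & ~f) & ~d))):
        (c & f): α-rule — add c, f.
        ~(b | ((e & ~f) & ~d)): α-rule — add ~b, ~((e & ~f) & ~d).
        ~((e & ~f) & ~d): β-rule — branch into ~(e & ~f)  //  ~~d.
          branch 2.1.1 (add ~(e & ~f)):
            ~(e & ~f): β-rule — branch into ~e  //  ~~f.
              branch 2.1.1.1 (add ~e):
                ○ open, literals {b=false, c=true, e=false, f=true}.
              branch 2.1.1.2 (add ~~f):
                ○ open, literals {b=false, c=true, f=true}.
          branch 2.1.2 (add ~~d):
            ○ open, literals {b=false, c=true, d=true, f=true}.
      branch 2.2 (add ~(c & f), (b | ((e & ~f) & ~d))):
        ~(c & f): β-rule — branch into ~c  //  ~f.
          branch 2.2.1 (add ~c):
            (b | ((e & ~f) & ~d)): β-rule — branch into b  //  ((e & ~f) & ~d).
              branch 2.2.1.1 (add b):
                ○ open, literals {b=true, c=false}.
              branch 2.2.1.2 (add ((e & ~f) & ~d)):
                ((e & ~f) & ~d): α-rule — add (e & ~f), ~d.
                (e & ~f): α-rule — add e, ~f.
                ○ open, literals {c=false, d=false, e=true, f=false}.
          branch 2.2.2 (add ~f):
            (b | ((e & ~f) & ~d)): β-rule — branch into b  //  ((e & ~f) & ~d).
              branch 2.2.2.1 (add b):
                ○ open, literals {b=true, f=false}.
              branch 2.2.2.2 (add ((e & ~f) & ~d)):
                ((e & ~f) & ~d): α-rule — add (e & ~f), ~d.
                (e & ~f): α-rule — add e, ~f.
                ○ open, literals {d=false, e=true, f=false}.
0 branches closed, 9 open.
Each open branch fixes some atoms; the unmentioned ones are free. Counting distinct full assignments: branch {b=false} (a, c, d, e, f) contributes 32 new; branch {d=false} (a, b, c, e, f) contributes 16 new; branch {b=false, c=true, e=false, f=true} (a, d) contributes 0 new; branch {b=false, c=true, f=true} (a, d, e) contributes 0 new; branch {b=false, c=true, d=true, f=true} (a, e) contributes 0 new; branch {b=true, c=false} (a, d, e, f) contributes 8 new; branch {c=false, d=false, e=true, f=false} (a, b) contributes 0 new; branch {b=true, f=false} (a, c, d, e) contributes 4 new; branch {d=false, e=true, f=false} (a, b, c) contributes 0 new. Total: 60.

60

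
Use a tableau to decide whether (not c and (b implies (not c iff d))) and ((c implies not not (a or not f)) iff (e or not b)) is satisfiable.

Initial set: {((not c and (b implies (not c iff d))) and ((c implies not not (a or not f)) iff (e or not b)))}.
((not c and (b implies (not c iff d))) and ((c implies not not (a or not f)) iff (e or not b))): α-rule — add (not c and (b implies (not c iff d))), ((c implies not not (a or not f)) iff (e or not b)).
(not c and (b implies (not c iff d))): α-rule — add not c, (b implies (not c iff d)).
((c implies not not (a or not f)) iff (e or not b)): β-rule — branch into (c implies not not (a or not f)), (e or not b)  //  not (c implies not not (a or not f)), not (e or not b).
  branch 1 (add (c implies not not (a or not f)), (e or not b)):
    (b implies (not c iff d)): β-rule — branch into not b  //  (not c iff d).
      branch 1.1 (add not b):
        (c implies not not (a or not f)): β-rule — branch into not c  //  not not (a or not f).
          branch 1.1.1 (add not c):
            (e or not b): β-rule — branch into e  //  not b.
              branch 1.1.1.1 (add e):
                ○ open, literals {b=0, c=0, e=1}.
              branch 1.1.1.2 (add not b):
                ○ open, literals {b=0, c=0}.
          branch 1.1.2 (add not not (a or not f)):
            not not (a or not f): drop double negation, giving (a or not f).
            (e or not b): β-rule — branch into e  //  not b.
              branch 1.1.2.1 (add e):
                (a or not f): β-rule — branch into a  //  not f.
                  branch 1.1.2.1.1 (add a):
                    ○ open, literals {a=1, b=0, c=0, e=1}.
                  branch 1.1.2.1.2 (add not f):
                    ○ open, literals {b=0, c=0, e=1, f=0}.
              branch 1.1.2.2 (add not b):
                (a or not f): β-rule — branch into a  //  not f.
                  branch 1.1.2.2.1 (add a):
                    ○ open, literals {a=1, b=0, c=0}.
                  branch 1.1.2.2.2 (add not f):
                    ○ open, literals {b=0, c=0, f=0}.
      branch 1.2 (add (not c iff d)):
        (c implies not not (a or not f)): β-rule — branch into not c  //  not not (a or not f).
          branch 1.2.1 (add not c):
            (e or not b): β-rule — branch into e  //  not b.
              branch 1.2.1.1 (add e):
                (not c iff d): β-rule — branch into not c, d  //  not not c, not d.
                  branch 1.2.1.1.1 (add not c, d):
                    ○ open, literals {c=0, d=1, e=1}.
                  branch 1.2.1.1.2 (add not not c, not d):
                    × closes — contains both c and not c.
              branch 1.2.1.2 (add not b):
                (not c iff d): β-rule — branch into not c, d  //  not not c, not d.
                  branch 1.2.1.2.1 (add not c, d):
                    ○ open, literals {b=0, c=0, d=1}.
                  branch 1.2.1.2.2 (add not not c, not d):
                    × closes — contains both c and not c.
          branch 1.2.2 (add not not (a or not f)):
            not not (a or not f): drop double negation, giving (a or not f).
            (e or not b): β-rule — branch into e  //  not b.
              branch 1.2.2.1 (add e):
                (not c iff d): β-rule — branch into not c, d  //  not not c, not d.
                  branch 1.2.2.1.1 (add not c, d):
                    (a or not f): β-rule — branch into a  //  not f.
                      branch 1.2.2.1.1.1 (add a):
                        ○ open, literals {a=1, c=0, d=1, e=1}.
                      branch 1.2.2.1.1.2 (add not f):
                        ○ open, literals {c=0, d=1, e=1, f=0}.
                  branch 1.2.2.1.2 (add not not c, not d):
                    × closes — contains both c and not c.
              branch 1.2.2.2 (add not b):
                (not c iff d): β-rule — branch into not c, d  //  not not c, not d.
                  branch 1.2.2.2.1 (add not c, d):
                    (a or not f): β-rule — branch into a  //  not f.
                      branch 1.2.2.2.1.1 (add a):
                        ○ open, literals {a=1, b=0, c=0, d=1}.
                      branch 1.2.2.2.1.2 (add not f):
                        ○ open, literals {b=0, c=0, d=1, f=0}.
                  branch 1.2.2.2.2 (add not not c, not d):
                    × closes — contains both c and not c.
  branch 2 (add not (c implies not not (a or not f)), not (e or not b)):
    not (c implies not not (a or not f)): α-rule — add c, not not not (a or not f).
    × closes — contains both c and not c.
5 branches closed, 12 open.
An open branch gives a satisfying assignment: b=0, c=0, e=1.

Satisfiable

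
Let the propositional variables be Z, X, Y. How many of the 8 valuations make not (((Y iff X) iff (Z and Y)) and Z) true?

6

Initial set: {not (((Y iff X) iff (Z and Y)) and Z)}.
not (((Y iff X) iff (Z and Y)) and Z): β-rule — branch into not ((Y iff X) iff (Z and Y))  //  not Z.
  branch 1 (add not ((Y iff X) iff (Z and Y))):
    not ((Y iff X) iff (Z and Y)): β-rule — branch into (Y iff X), not (Z and Y)  //  not (Y iff X), (Z and Y).
      branch 1.1 (add (Y iff X), not (Z and Y)):
        (Y iff X): β-rule — branch into Y, X  //  not Y, not X.
          branch 1.1.1 (add Y, X):
            not (Z and Y): β-rule — branch into not Z  //  not Y.
              branch 1.1.1.1 (add not Z):
                ○ open, literals {X=T, Y=T, Z=F}.
              branch 1.1.1.2 (add not Y):
                × closes — contains both Y and not Y.
          branch 1.1.2 (add not Y, not X):
            not (Z and Y): β-rule — branch into not Z  //  not Y.
              branch 1.1.2.1 (add not Z):
                ○ open, literals {X=F, Y=F, Z=F}.
              branch 1.1.2.2 (add not Y):
                ○ open, literals {X=F, Y=F}.
      branch 1.2 (add not (Y iff X), (Z and Y)):
        (Z and Y): α-rule — add Z, Y.
        not (Y iff X): β-rule — branch into Y, not X  //  not Y, X.
          branch 1.2.1 (add Y, not X):
            ○ open, literals {X=F, Y=T, Z=T}.
          branch 1.2.2 (add not Y, X):
            × closes — contains both Y and not Y.
  branch 2 (add not Z):
    ○ open, literals {Z=F}.
2 branches closed, 5 open.
Each open branch fixes some atoms; the unmentioned ones are free. Counting distinct full assignments: branch {X=T, Y=T, Z=F} (none free) contributes 1 new; branch {X=F, Y=F, Z=F} (none free) contributes 1 new; branch {X=F, Y=F} (Z) contributes 1 new; branch {X=F, Y=T, Z=T} (none free) contributes 1 new; branch {Z=F} (X, Y) contributes 2 new. Total: 6.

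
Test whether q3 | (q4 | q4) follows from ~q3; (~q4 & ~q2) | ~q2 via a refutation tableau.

No

Initial set: {~q3; ((~q4 & ~q2) | ~q2); ~(q3 | (q4 | q4))}.
~(q3 | (q4 | q4)): α-rule — add ~q3, ~(q4 | q4).
~(q4 | q4): α-rule — add ~q4, ~q4.
((~q4 & ~q2) | ~q2): β-rule — branch into (~q4 & ~q2)  //  ~q2.
  branch 1 (add (~q4 & ~q2)):
    (~q4 & ~q2): α-rule — add ~q4, ~q2.
    ○ open, literals {q2=F, q3=F, q4=F}.
  branch 2 (add ~q2):
    ○ open, literals {q2=F, q3=F, q4=F}.
0 branches closed, 2 open.
An open branch gives a countermodel: q2=F, q3=F, q4=F (unmentioned atoms arbitrary); the premises hold there but the conclusion fails.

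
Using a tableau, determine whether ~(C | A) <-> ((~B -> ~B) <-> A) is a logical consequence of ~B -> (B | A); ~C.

Initial set: {(~B -> (B | A)); ~C; ~(~(C | A) <-> ((~B -> ~B) <-> A))}.
(~B -> (B | A)): β-rule — branch into ~~B  //  (B | A).
  branch 1 (add ~~B):
    ~(~(C | A) <-> ((~B -> ~B) <-> A)): β-rule — branch into ~(C | A), ~((~B -> ~B) <-> A)  //  ~~(C | A), ((~B -> ~B) <-> A).
      branch 1.1 (add ~(C | A), ~((~B -> ~B) <-> A)):
        ~(C | A): α-rule — add ~C, ~A.
        ~((~B -> ~B) <-> A): β-rule — branch into (~B -> ~B), ~A  //  ~(~B -> ~B), A.
          branch 1.1.1 (add (~B -> ~B), ~A):
            (~B -> ~B): β-rule — branch into ~~B  //  ~B.
              branch 1.1.1.1 (add ~~B):
                ○ open, literals {A=0, B=1, C=0}.
              branch 1.1.1.2 (add ~B):
                × closes — contains both B and ~B.
          branch 1.1.2 (add ~(~B -> ~B), A):
            × closes — contains both A and ~A.
      branch 1.2 (add ~~(C | A), ((~B -> ~B) <-> A)):
        ~~(C | A): β-rule — branch into C  //  A.
          branch 1.2.1 (add C):
            × closes — contains both C and ~C.
          branch 1.2.2 (add A):
            ((~B -> ~B) <-> A): β-rule — branch into (~B -> ~B), A  //  ~(~B -> ~B), ~A.
              branch 1.2.2.1 (add (~B -> ~B), A):
                (~B -> ~B): β-rule — branch into ~~B  //  ~B.
                  branch 1.2.2.1.1 (add ~~B):
                    ○ open, literals {A=1, B=1, C=0}.
                  branch 1.2.2.1.2 (add ~B):
                    × closes — contains both B and ~B.
              branch 1.2.2.2 (add ~(~B -> ~B), ~A):
                × closes — contains both A and ~A.
  branch 2 (add (B | A)):
    ~(~(C | A) <-> ((~B -> ~B) <-> A)): β-rule — branch into ~(C | A), ~((~B -> ~B) <-> A)  //  ~~(C | A), ((~B -> ~B) <-> A).
      branch 2.1 (add ~(C | A), ~((~B -> ~B) <-> A)):
        ~(C | A): α-rule — add ~C, ~A.
        (B | A): β-rule — branch into B  //  A.
          branch 2.1.1 (add B):
            ~((~B -> ~B) <-> A): β-rule — branch into (~B -> ~B), ~A  //  ~(~B -> ~B), A.
              branch 2.1.1.1 (add (~B -> ~B), ~A):
                (~B -> ~B): β-rule — branch into ~~B  //  ~B.
                  branch 2.1.1.1.1 (add ~~B):
                    ○ open, literals {A=0, B=1, C=0}.
                  branch 2.1.1.1.2 (add ~B):
                    × closes — contains both B and ~B.
              branch 2.1.1.2 (add ~(~B -> ~B), A):
                × closes — contains both A and ~A.
          branch 2.1.2 (add A):
            × closes — contains both A and ~A.
      branch 2.2 (add ~~(C | A), ((~B -> ~B) <-> A)):
        (B | A): β-rule — branch into B  //  A.
          branch 2.2.1 (add B):
            ~~(C | A): β-rule — branch into C  //  A.
              branch 2.2.1.1 (add C):
                × closes — contains both C and ~C.
              branch 2.2.1.2 (add A):
                ((~B -> ~B) <-> A): β-rule — branch into (~B -> ~B), A  //  ~(~B -> ~B), ~A.
                  branch 2.2.1.2.1 (add (~B -> ~B), A):
                    (~B -> ~B): β-rule — branch into ~~B  //  ~B.
                      branch 2.2.1.2.1.1 (add ~~B):
                        ○ open, literals {A=1, B=1, C=0}.
                      branch 2.2.1.2.1.2 (add ~B):
                        × closes — contains both B and ~B.
                  branch 2.2.1.2.2 (add ~(~B -> ~B), ~A):
                    × closes — contains both A and ~A.
          branch 2.2.2 (add A):
            ~~(C | A): β-rule — branch into C  //  A.
              branch 2.2.2.1 (add C):
                × closes — contains both C and ~C.
              branch 2.2.2.2 (add A):
                ((~B -> ~B) <-> A): β-rule — branch into (~B -> ~B), A  //  ~(~B -> ~B), ~A.
                  branch 2.2.2.2.1 (add (~B -> ~B), A):
                    (~B -> ~B): β-rule — branch into ~~B  //  ~B.
                      branch 2.2.2.2.1.1 (add ~~B):
                        ○ open, literals {A=1, B=1, C=0}.
                      branch 2.2.2.2.1.2 (add ~B):
                        ○ open, literals {A=1, B=0, C=0}.
                  branch 2.2.2.2.2 (add ~(~B -> ~B), ~A):
                    × closes — contains both A and ~A.
13 branches closed, 6 open.
An open branch gives a countermodel: A=0, B=1, C=0 (unmentioned atoms arbitrary); the premises hold there but the conclusion fails.

No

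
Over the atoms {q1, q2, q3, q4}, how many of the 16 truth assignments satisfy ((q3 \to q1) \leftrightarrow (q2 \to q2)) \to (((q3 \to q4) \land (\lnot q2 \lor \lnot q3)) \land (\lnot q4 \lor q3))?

Initial set: {(((q3 \to q1) \leftrightarrow (q2 \to q2)) \to (((q3 \to q4) \land (\lnot q2 \lor \lnot q3)) \land (\lnot q4 \lor q3)))}.
(((q3 \to q1) \leftrightarrow (q2 \to q2)) \to (((q3 \to q4) \land (\lnot q2 \lor \lnot q3)) \land (\lnot q4 \lor q3))): β-rule — branch into \lnot ((q3 \to q1) \leftrightarrow (q2 \to q2))  //  (((q3 \to q4) \land (\lnot q2 \lor \lnot q3)) \land (\lnot q4 \lor q3)).
  branch 1 (add \lnot ((q3 \to q1) \leftrightarrow (q2 \to q2))):
    \lnot ((q3 \to q1) \leftrightarrow (q2 \to q2)): β-rule — branch into (q3 \to q1), \lnot (q2 \to q2)  //  \lnot (q3 \to q1), (q2 \to q2).
      branch 1.1 (add (q3 \to q1), \lnot (q2 \to q2)):
        \lnot (q2 \to q2): α-rule — add q2, \lnot q2.
        × closes — contains both q2 and \lnot q2.
      branch 1.2 (add \lnot (q3 \to q1), (q2 \to q2)):
        \lnot (q3 \to q1): α-rule — add q3, \lnot q1.
        (q2 \to q2): β-rule — branch into \lnot q2  //  q2.
          branch 1.2.1 (add \lnot q2):
            ○ open, literals {q1=false, q2=false, q3=true}.
          branch 1.2.2 (add q2):
            ○ open, literals {q1=false, q2=true, q3=true}.
  branch 2 (add (((q3 \to q4) \land (\lnot q2 \lor \lnot q3)) \land (\lnot q4 \lor q3))):
    (((q3 \to q4) \land (\lnot q2 \lor \lnot q3)) \land (\lnot q4 \lor q3)): α-rule — add ((q3 \to q4) \land (\lnot q2 \lor \lnot q3)), (\lnot q4 \lor q3).
    ((q3 \to q4) \land (\lnot q2 \lor \lnot q3)): α-rule — add (q3 \to q4), (\lnot q2 \lor \lnot q3).
    (\lnot q4 \lor q3): β-rule — branch into \lnot q4  //  q3.
      branch 2.1 (add \lnot q4):
        (q3 \to q4): β-rule — branch into \lnot q3  //  q4.
          branch 2.1.1 (add \lnot q3):
            (\lnot q2 \lor \lnot q3): β-rule — branch into \lnot q2  //  \lnot q3.
              branch 2.1.1.1 (add \lnot q2):
                ○ open, literals {q2=false, q3=false, q4=false}.
              branch 2.1.1.2 (add \lnot q3):
                ○ open, literals {q3=false, q4=false}.
          branch 2.1.2 (add q4):
            × closes — contains both q4 and \lnot q4.
      branch 2.2 (add q3):
        (q3 \to q4): β-rule — branch into \lnot q3  //  q4.
          branch 2.2.1 (add \lnot q3):
            × closes — contains both q3 and \lnot q3.
          branch 2.2.2 (add q4):
            (\lnot q2 \lor \lnot q3): β-rule — branch into \lnot q2  //  \lnot q3.
              branch 2.2.2.1 (add \lnot q2):
                ○ open, literals {q2=false, q3=true, q4=true}.
              branch 2.2.2.2 (add \lnot q3):
                × closes — contains both q3 and \lnot q3.
4 branches closed, 5 open.
Each open branch fixes some atoms; the unmentioned ones are free. Counting distinct full assignments: branch {q1=false, q2=false, q3=true} (q4) contributes 2 new; branch {q1=false, q2=true, q3=true} (q4) contributes 2 new; branch {q2=false, q3=false, q4=false} (q1) contributes 2 new; branch {q3=false, q4=false} (q1, q2) contributes 2 new; branch {q2=false, q3=true, q4=true} (q1) contributes 1 new. Total: 9.

9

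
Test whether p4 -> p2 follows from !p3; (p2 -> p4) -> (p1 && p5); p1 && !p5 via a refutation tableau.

Yes

Initial set: {!p3; ((p2 -> p4) -> (p1 && p5)); (p1 && !p5); !(p4 -> p2)}.
(p1 && !p5): α-rule — add p1, !p5.
!(p4 -> p2): α-rule — add p4, !p2.
((p2 -> p4) -> (p1 && p5)): β-rule — branch into !(p2 -> p4)  //  (p1 && p5).
  branch 1 (add !(p2 -> p4)):
    !(p2 -> p4): α-rule — add p2, !p4.
    × closes — contains both p2 and !p2.
  branch 2 (add (p1 && p5)):
    (p1 && p5): α-rule — add p1, p5.
    × closes — contains both p5 and !p5.
All 2 branches close.
Every branch closed, so the premises entail the conclusion.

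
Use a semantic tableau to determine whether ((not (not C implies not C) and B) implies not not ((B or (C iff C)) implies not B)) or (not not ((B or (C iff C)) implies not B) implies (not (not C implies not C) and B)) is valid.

Valid

Assume the negation and expand:
Initial set: {not (((not (not C implies not C) and B) implies not not ((B or (C iff C)) implies not B)) or (not not ((B or (C iff C)) implies not B) implies (not (not C implies not C) and B)))}.
not (((not (not C implies not C) and B) implies not not ((B or (C iff C)) implies not B)) or (not not ((B or (C iff C)) implies not B) implies (not (not C implies not C) and B))): α-rule — add not ((not (not C implies not C) and B) implies not not ((B or (C iff C)) implies not B)), not (not not ((B or (C iff C)) implies not B) implies (not (not C implies not C) and B)).
not ((not (not C implies not C) and B) implies not not ((B or (C iff C)) implies not B)): α-rule — add (not (not C implies not C) and B), not not not ((B or (C iff C)) implies not B).
not (not not ((B or (C iff C)) implies not B) implies (not (not C implies not C) and B)): α-rule — add not not ((B or (C iff C)) implies not B), not (not (not C implies not C) and B).
(not (not C implies not C) and B): α-rule — add not (not C implies not C), B.
not not not ((B or (C iff C)) implies not B): drop double negation, giving not ((B or (C iff C)) implies not B).
not not ((B or (C iff C)) implies not B): drop double negation, giving ((B or (C iff C)) implies not B).
not (not C implies not C): α-rule — add not C, not not C.
× closes — contains both C and not C.
All 1 branch closes.
Every branch closed, so the negation is unsatisfiable and the formula is valid.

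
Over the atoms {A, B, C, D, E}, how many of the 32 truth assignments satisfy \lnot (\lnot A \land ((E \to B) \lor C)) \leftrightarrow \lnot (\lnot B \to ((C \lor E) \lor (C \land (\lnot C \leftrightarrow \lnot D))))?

Initial set: {(\lnot (\lnot A \land ((E \to B) \lor C)) \leftrightarrow \lnot (\lnot B \to ((C \lor E) \lor (C \land (\lnot C \leftrightarrow \lnot D)))))}.
(\lnot (\lnot A \land ((E \to B) \lor C)) \leftrightarrow \lnot (\lnot B \to ((C \lor E) \lor (C \land (\lnot C \leftrightarrow \lnot D))))): β-rule — branch into \lnot (\lnot A \land ((E \to B) \lor C)), \lnot (\lnot B \to ((C \lor E) \lor (C \land (\lnot C \leftrightarrow \lnot D))))  //  \lnot \lnot (\lnot A \land ((E \to B) \lor C)), \lnot \lnot (\lnot B \to ((C \lor E) \lor (C \land (\lnot C \leftrightarrow \lnot D)))).
  branch 1 (add \lnot (\lnot A \land ((E \to B) \lor C)), \lnot (\lnot B \to ((C \lor E) \lor (C \land (\lnot C \leftrightarrow \lnot D))))):
    \lnot (\lnot B \to ((C \lor E) \lor (C \land (\lnot C \leftrightarrow \lnot D)))): α-rule — add \lnot B, \lnot ((C \lor E) \lor (C \land (\lnot C \leftrightarrow \lnot D))).
    \lnot ((C \lor E) \lor (C \land (\lnot C \leftrightarrow \lnot D))): α-rule — add \lnot (C \lor E), \lnot (C \land (\lnot C \leftrightarrow \lnot D)).
    \lnot (C \lor E): α-rule — add \lnot C, \lnot E.
    \lnot (\lnot A \land ((E \to B) \lor C)): β-rule — branch into \lnot \lnot A  //  \lnot ((E \to B) \lor C).
      branch 1.1 (add \lnot \lnot A):
        \lnot (C \land (\lnot C \leftrightarrow \lnot D)): β-rule — branch into \lnot C  //  \lnot (\lnot C \leftrightarrow \lnot D).
          branch 1.1.1 (add \lnot C):
            ○ open, literals {A=1, B=0, C=0, E=0}.
          branch 1.1.2 (add \lnot (\lnot C \leftrightarrow \lnot D)):
            \lnot (\lnot C \leftrightarrow \lnot D): β-rule — branch into \lnot C, \lnot \lnot D  //  \lnot \lnot C, \lnot D.
              branch 1.1.2.1 (add \lnot C, \lnot \lnot D):
                ○ open, literals {A=1, B=0, C=0, D=1, E=0}.
              branch 1.1.2.2 (add \lnot \lnot C, \lnot D):
                × closes — contains both C and \lnot C.
      branch 1.2 (add \lnot ((E \to B) \lor C)):
        \lnot ((E \to B) \lor C): α-rule — add \lnot (E \to B), \lnot C.
        \lnot (E \to B): α-rule — add E, \lnot B.
        × closes — contains both E and \lnot E.
  branch 2 (add \lnot \lnot (\lnot A \land ((E \to B) \lor C)), \lnot \lnot (\lnot B \to ((C \lor E) \lor (C \land (\lnot C \leftrightarrow \lnot D))))):
    \lnot \lnot (\lnot A \land ((E \to B) \lor C)): α-rule — add \lnot A, ((E \to B) \lor C).
    \lnot \lnot (\lnot B \to ((C \lor E) \lor (C \land (\lnot C \leftrightarrow \lnot D)))): β-rule — branch into \lnot \lnot B  //  ((C \lor E) \lor (C \land (\lnot C \leftrightarrow \lnot D))).
      branch 2.1 (add \lnot \lnot B):
        ((E \to B) \lor C): β-rule — branch into (E \to B)  //  C.
          branch 2.1.1 (add (E \to B)):
            (E \to B): β-rule — branch into \lnot E  //  B.
              branch 2.1.1.1 (add \lnot E):
                ○ open, literals {A=0, B=1, E=0}.
              branch 2.1.1.2 (add B):
                ○ open, literals {A=0, B=1}.
          branch 2.1.2 (add C):
            ○ open, literals {A=0, B=1, C=1}.
      branch 2.2 (add ((C \lor E) \lor (C \land (\lnot C \leftrightarrow \lnot D)))):
        ((E \to B) \lor C): β-rule — branch into (E \to B)  //  C.
          branch 2.2.1 (add (E \to B)):
            ((C \lor E) \lor (C \land (\lnot C \leftrightarrow \lnot D))): β-rule — branch into (C \lor E)  //  (C \land (\lnot C \leftrightarrow \lnot D)).
              branch 2.2.1.1 (add (C \lor E)):
                (E \to B): β-rule — branch into \lnot E  //  B.
                  branch 2.2.1.1.1 (add \lnot E):
                    (C \lor E): β-rule — branch into C  //  E.
                      branch 2.2.1.1.1.1 (add C):
                        ○ open, literals {A=0, C=1, E=0}.
                      branch 2.2.1.1.1.2 (add E):
                        × closes — contains both E and \lnot E.
                  branch 2.2.1.1.2 (add B):
                    (C \lor E): β-rule — branch into C  //  E.
                      branch 2.2.1.1.2.1 (add C):
                        ○ open, literals {A=0, B=1, C=1}.
                      branch 2.2.1.1.2.2 (add E):
                        ○ open, literals {A=0, B=1, E=1}.
              branch 2.2.1.2 (add (C \land (\lnot C \leftrightarrow \lnot D))):
                (C \land (\lnot C \leftrightarrow \lnot D)): α-rule — add C, (\lnot C \leftrightarrow \lnot D).
                (E \to B): β-rule — branch into \lnot E  //  B.
                  branch 2.2.1.2.1 (add \lnot E):
                    (\lnot C \leftrightarrow \lnot D): β-rule — branch into \lnot C, \lnot D  //  \lnot \lnot C, \lnot \lnot D.
                      branch 2.2.1.2.1.1 (add \lnot C, \lnot D):
                        × closes — contains both C and \lnot C.
                      branch 2.2.1.2.1.2 (add \lnot \lnot C, \lnot \lnot D):
                        ○ open, literals {A=0, C=1, D=1, E=0}.
                  branch 2.2.1.2.2 (add B):
                    (\lnot C \leftrightarrow \lnot D): β-rule — branch into \lnot C, \lnot D  //  \lnot \lnot C, \lnot \lnot D.
                      branch 2.2.1.2.2.1 (add \lnot C, \lnot D):
                        × closes — contains both C and \lnot C.
                      branch 2.2.1.2.2.2 (add \lnot \lnot C, \lnot \lnot D):
                        ○ open, literals {A=0, B=1, C=1, D=1}.
          branch 2.2.2 (add C):
            ((C \lor E) \lor (C \land (\lnot C \leftrightarrow \lnot D))): β-rule — branch into (C \lor E)  //  (C \land (\lnot C \leftrightarrow \lnot D)).
              branch 2.2.2.1 (add (C \lor E)):
                (C \lor E): β-rule — branch into C  //  E.
                  branch 2.2.2.1.1 (add C):
                    ○ open, literals {A=0, C=1}.
                  branch 2.2.2.1.2 (add E):
                    ○ open, literals {A=0, C=1, E=1}.
              branch 2.2.2.2 (add (C \land (\lnot C \leftrightarrow \lnot D))):
                (C \land (\lnot C \leftrightarrow \lnot D)): α-rule — add C, (\lnot C \leftrightarrow \lnot D).
                (\lnot C \leftrightarrow \lnot D): β-rule — branch into \lnot C, \lnot D  //  \lnot \lnot C, \lnot \lnot D.
                  branch 2.2.2.2.1 (add \lnot C, \lnot D):
                    × closes — contains both C and \lnot C.
                  branch 2.2.2.2.2 (add \lnot \lnot C, \lnot \lnot D):
                    ○ open, literals {A=0, C=1, D=1}.
6 branches closed, 13 open.
Each open branch fixes some atoms; the unmentioned ones are free. Counting distinct full assignments: branch {A=1, B=0, C=0, E=0} (D) contributes 2 new; branch {A=1, B=0, C=0, D=1, E=0} (none free) contributes 0 new; branch {A=0, B=1, E=0} (C, D) contributes 4 new; branch {A=0, B=1} (C, D, E) contributes 4 new; branch {A=0, B=1, C=1} (D, E) contributes 0 new; branch {A=0, C=1, E=0} (B, D) contributes 2 new; branch {A=0, B=1, C=1} (D, E) contributes 0 new; branch {A=0, B=1, E=1} (C, D) contributes 0 new; branch {A=0, C=1, D=1, E=0} (B) contributes 0 new; branch {A=0, B=1, C=1, D=1} (E) contributes 0 new; branch {A=0, C=1} (B, D, E) contributes 2 new; branch {A=0, C=1, E=1} (B, D) contributes 0 new; branch {A=0, C=1, D=1} (B, E) contributes 0 new. Total: 14.

14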